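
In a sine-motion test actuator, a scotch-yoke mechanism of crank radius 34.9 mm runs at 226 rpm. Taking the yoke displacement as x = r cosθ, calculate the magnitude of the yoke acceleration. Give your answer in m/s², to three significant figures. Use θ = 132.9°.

ω = 23.67 rad/s (from 226 rpm).
x = r cosθ ⇒ ẍ = −rω² cosθ (ω constant).
|a| = rω²|cosθ| = 0.0349·(23.67)²·|cos 132.9°| = 13.307 m/s².

13.3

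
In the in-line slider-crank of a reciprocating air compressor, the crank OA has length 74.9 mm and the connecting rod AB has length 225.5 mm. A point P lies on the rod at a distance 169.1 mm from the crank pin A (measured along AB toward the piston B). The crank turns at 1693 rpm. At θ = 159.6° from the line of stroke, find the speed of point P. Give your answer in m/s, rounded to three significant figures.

ω = 177.3 rad/s.  Crank-pin speed |V_A| = rω = 13.279 m/s, perpendicular to OA.
Rod angle: sinφ = −(r/L) sinθ ⇒ φ = -6.649°; ω_rod = −rω cosθ/√(L²−r²sin²θ) = +55.568 rad/s.
V_P = V_A + ω_rod × AP, with AP = 0.1691 m along the rod.
Components: V_Px = −rω sinθ − a·ω_rod·sinφ = -3.5408 m/s;  V_Py = rω cosθ + a·ω_rod·cosφ = -3.1129 m/s.
|V_P| = √(V_Px² + V_Py²) = 4.7146 m/s.

4.71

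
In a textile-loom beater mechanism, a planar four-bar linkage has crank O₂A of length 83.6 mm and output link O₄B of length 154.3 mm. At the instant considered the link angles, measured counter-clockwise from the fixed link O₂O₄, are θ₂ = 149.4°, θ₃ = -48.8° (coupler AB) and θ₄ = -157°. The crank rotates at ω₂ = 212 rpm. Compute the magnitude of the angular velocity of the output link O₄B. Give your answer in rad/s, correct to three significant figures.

3.95

ω₂ = 22.2 rad/s (from 212 rpm).
Differentiating the loop-closure r₂e^{iθ₂}+r₃e^{iθ₃}=r₁+r₄e^{iθ₄} gives r₂ω₂e^{iθ₂}+r₃ω₃e^{iθ₃}=r₄ω₄e^{iθ₄}.
Eliminating the other unknown: ω₄ = r₂ω₂ sin(θ₂−θ₃) / [r₄ sin(θ₄−θ₃)].
Numerator sine = -0.31233; denominator sine = -0.94997.
Result = 0.0836·22.2·(-0.31233) / (0.1543·(-0.94997)) = +3.9547 rad/s; magnitude 3.9547 rad/s.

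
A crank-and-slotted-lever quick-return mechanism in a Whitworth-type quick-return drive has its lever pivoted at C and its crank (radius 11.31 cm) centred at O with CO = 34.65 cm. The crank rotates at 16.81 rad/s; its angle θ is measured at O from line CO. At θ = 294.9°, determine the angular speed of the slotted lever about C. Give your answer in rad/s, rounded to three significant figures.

ω = 16.81 rad/s
Crank pin A relative to C: A = (d + r cosθ, r sinθ); lever angle φ = atan2(r sinθ, d + r cosθ).
Differentiating tanφ: φ̇ = rω(d cosθ + r)/(d² + r² + 2dr cosθ).
d² + r² + 2dr cosθ = |CA|² = 0.165854 m²;  d cosθ + r = +0.25899 m.
|ω_lever| = |0.1131·16.81·+0.25899| / 0.165854 = 2.9688 rad/s.

2.97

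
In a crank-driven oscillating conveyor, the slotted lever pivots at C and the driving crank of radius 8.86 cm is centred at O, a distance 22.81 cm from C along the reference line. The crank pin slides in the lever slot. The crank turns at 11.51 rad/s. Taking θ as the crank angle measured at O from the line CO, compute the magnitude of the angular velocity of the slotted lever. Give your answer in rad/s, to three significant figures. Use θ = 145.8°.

ω = 11.51 rad/s
Crank pin A relative to C: A = (d + r cosθ, r sinθ); lever angle φ = atan2(r sinθ, d + r cosθ).
Differentiating tanφ: φ̇ = rω(d cosθ + r)/(d² + r² + 2dr cosθ).
d² + r² + 2dr cosθ = |CA|² = 0.0264495 m²;  d cosθ + r = -0.10006 m.
|ω_lever| = |0.0886·11.51·-0.10006| / 0.0264495 = 3.8578 rad/s.

3.86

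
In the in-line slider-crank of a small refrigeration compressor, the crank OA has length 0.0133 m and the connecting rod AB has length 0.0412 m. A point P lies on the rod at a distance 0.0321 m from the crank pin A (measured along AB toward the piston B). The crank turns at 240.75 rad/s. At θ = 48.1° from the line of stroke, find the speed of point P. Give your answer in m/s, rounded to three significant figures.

2.84

ω = 240.8 rad/s.  Crank-pin speed |V_A| = rω = 3.202 m/s, perpendicular to OA.
Rod angle: sinφ = −(r/L) sinθ ⇒ φ = -13.903°; ω_rod = −rω cosθ/√(L²−r²sin²θ) = -53.469 rad/s.
V_P = V_A + ω_rod × AP, with AP = 0.0321 m along the rod.
Components: V_Px = −rω sinθ − a·ω_rod·sinφ = -2.7957 m/s;  V_Py = rω cosθ + a·ω_rod·cosφ = +0.47231 m/s.
|V_P| = √(V_Px² + V_Py²) = 2.8353 m/s.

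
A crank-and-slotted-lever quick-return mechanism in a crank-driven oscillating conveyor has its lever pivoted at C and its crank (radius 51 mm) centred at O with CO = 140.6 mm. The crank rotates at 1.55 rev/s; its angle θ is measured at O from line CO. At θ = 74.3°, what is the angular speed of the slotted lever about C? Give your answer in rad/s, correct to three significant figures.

ω = 9.739 rad/s (from 1.55 rev/s).
Crank pin A relative to C: A = (d + r cosθ, r sinθ); lever angle φ = atan2(r sinθ, d + r cosθ).
Differentiating tanφ: φ̇ = rω(d cosθ + r)/(d² + r² + 2dr cosθ).
d² + r² + 2dr cosθ = |CA|² = 0.0262501 m²;  d cosθ + r = +0.089046 m.
|ω_lever| = |0.051·9.739·+0.089046| / 0.0262501 = 1.6849 rad/s.

1.68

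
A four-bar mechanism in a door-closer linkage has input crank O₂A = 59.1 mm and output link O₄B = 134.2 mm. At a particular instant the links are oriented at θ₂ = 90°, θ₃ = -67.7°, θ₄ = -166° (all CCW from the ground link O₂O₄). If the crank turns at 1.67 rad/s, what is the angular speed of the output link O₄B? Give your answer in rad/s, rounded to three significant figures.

0.282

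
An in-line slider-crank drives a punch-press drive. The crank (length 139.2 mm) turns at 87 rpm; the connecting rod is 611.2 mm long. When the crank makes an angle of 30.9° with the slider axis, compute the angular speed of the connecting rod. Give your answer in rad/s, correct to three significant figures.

1.79

ω = 9.111 rad/s (converted from 87 rpm).
The rod makes angle φ with the slider axis where L sinφ = r sinθ; differentiating, L cosφ·φ̇ = r ω cosθ.
L cosφ = √(L² − r² sin²θ) = 0.60701 m.
|ω_rod| = r ω |cosθ| / √(L² − r² sin²θ) = 0.1392·9.111·0.85806/0.60701 = 1.7927 rad/s.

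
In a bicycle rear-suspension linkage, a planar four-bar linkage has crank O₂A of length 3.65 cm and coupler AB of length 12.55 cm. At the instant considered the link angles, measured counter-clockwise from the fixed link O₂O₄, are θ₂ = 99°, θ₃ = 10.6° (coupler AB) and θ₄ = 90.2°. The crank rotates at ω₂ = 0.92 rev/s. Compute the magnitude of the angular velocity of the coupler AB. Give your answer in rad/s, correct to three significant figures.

0.261

ω₂ = 5.781 rad/s (from 0.92 rev/s).
Differentiating the loop-closure r₂e^{iθ₂}+r₃e^{iθ₃}=r₁+r₄e^{iθ₄} gives r₂ω₂e^{iθ₂}+r₃ω₃e^{iθ₃}=r₄ω₄e^{iθ₄}.
Eliminating the other unknown: ω₃ = r₂ω₂ sin(θ₄−θ₂) / [r₃ sin(θ₃−θ₄)].
Numerator sine = -0.15299; denominator sine = -0.98357.
Result = 0.0365·5.781·(-0.15299) / (0.1255·(-0.98357)) = +0.26149 rad/s; magnitude 0.26149 rad/s.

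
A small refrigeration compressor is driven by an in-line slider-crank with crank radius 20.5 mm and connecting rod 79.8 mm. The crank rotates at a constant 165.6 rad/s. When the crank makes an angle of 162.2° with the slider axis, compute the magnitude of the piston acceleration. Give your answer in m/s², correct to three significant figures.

ω = 165.6 rad/s
x(θ) = r cosθ + √(L² − r² sin²θ); with ω constant, a = ω²·d²x/dθ².
d²x/dθ² = −r cosθ − r²(cos2θ)/√u − r⁴ sin²2θ/(4u^{3/2}),  u = L² − r² sin²θ = 0.00632877 m².
Substituting r = 0.0205 m, L = 0.0798 m, θ = 162.2°: d²x/dθ² = +0.015194 m.
a = ω²·d²x/dθ² = (165.6)²·(+0.015194) = +416.66 m/s²;  |a| = 416.66 m/s².

417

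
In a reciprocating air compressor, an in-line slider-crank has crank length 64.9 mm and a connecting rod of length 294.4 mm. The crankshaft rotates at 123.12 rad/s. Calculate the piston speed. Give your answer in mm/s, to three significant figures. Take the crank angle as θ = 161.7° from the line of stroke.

ω = 123.1 rad/s
For an in-line slider-crank, x = r cosθ + √(L² − r² sin²θ), so v = −rω sinθ·[1 + r cosθ/√(L² − r² sin²θ)].
With r = 0.0649 m, L = 0.2944 m, θ = 161.7°: √(L² − r² sin²θ) = 0.29369 m.
v = −0.0649·123.1·0.31399·[1 + 0.0649·-0.94943/0.29369] = -1.9826 m/s.
|v| = 1.9826 m/s = 1982.6 mm/s.

1980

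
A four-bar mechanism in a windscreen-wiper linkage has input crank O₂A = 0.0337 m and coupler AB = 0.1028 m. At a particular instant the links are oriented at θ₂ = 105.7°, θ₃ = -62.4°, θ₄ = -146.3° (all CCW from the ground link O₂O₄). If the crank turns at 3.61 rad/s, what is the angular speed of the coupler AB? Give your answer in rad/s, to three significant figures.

ω₂ = 3.61 rad/s
Differentiating the loop-closure r₂e^{iθ₂}+r₃e^{iθ₃}=r₁+r₄e^{iθ₄} gives r₂ω₂e^{iθ₂}+r₃ω₃e^{iθ₃}=r₄ω₄e^{iθ₄}.
Eliminating the other unknown: ω₃ = r₂ω₂ sin(θ₄−θ₂) / [r₃ sin(θ₃−θ₄)].
Numerator sine = +0.95106; denominator sine = +0.99434.
Result = 0.0337·3.61·(+0.95106) / (0.1028·(+0.99434)) = +1.1319 rad/s; magnitude 1.1319 rad/s.

1.13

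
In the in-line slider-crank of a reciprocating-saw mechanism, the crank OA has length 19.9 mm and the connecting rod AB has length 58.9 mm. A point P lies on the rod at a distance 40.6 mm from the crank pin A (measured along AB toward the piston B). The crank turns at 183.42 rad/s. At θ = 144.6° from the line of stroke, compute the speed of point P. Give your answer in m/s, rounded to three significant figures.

1.94

ω = 183.4 rad/s.  Crank-pin speed |V_A| = rω = 3.6501 m/s, perpendicular to OA.
Rod angle: sinφ = −(r/L) sinθ ⇒ φ = -11.287°; ω_rod = −rω cosθ/√(L²−r²sin²θ) = +51.51 rad/s.
V_P = V_A + ω_rod × AP, with AP = 0.0406 m along the rod.
Components: V_Px = −rω sinθ − a·ω_rod·sinφ = -1.7051 m/s;  V_Py = rω cosθ + a·ω_rod·cosφ = -0.9244 m/s.
|V_P| = √(V_Px² + V_Py²) = 1.9396 m/s.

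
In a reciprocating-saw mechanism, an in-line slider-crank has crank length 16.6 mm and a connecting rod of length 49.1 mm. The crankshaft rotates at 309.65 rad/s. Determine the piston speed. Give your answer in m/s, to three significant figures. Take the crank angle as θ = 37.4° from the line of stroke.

ω = 309.6 rad/s
For an in-line slider-crank, x = r cosθ + √(L² − r² sin²θ), so v = −rω sinθ·[1 + r cosθ/√(L² − r² sin²θ)].
With r = 0.0166 m, L = 0.0491 m, θ = 37.4°: √(L² − r² sin²θ) = 0.048054 m.
v = −0.0166·309.6·0.60738·[1 + 0.0166·0.79441/0.048054] = -3.9788 m/s.
|v| = 3.9788 m/s.

3.98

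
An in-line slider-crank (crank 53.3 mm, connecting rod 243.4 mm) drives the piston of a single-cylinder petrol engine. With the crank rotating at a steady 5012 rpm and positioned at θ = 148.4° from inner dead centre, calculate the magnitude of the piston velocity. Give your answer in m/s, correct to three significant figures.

11.9

ω = 2π·5012/60 = 524.9 rad/s
For an in-line slider-crank, x = r cosθ + √(L² − r² sin²θ), so v = −rω sinθ·[1 + r cosθ/√(L² − r² sin²θ)].
With r = 0.0533 m, L = 0.2434 m, θ = 148.4°: √(L² − r² sin²θ) = 0.24179 m.
v = −0.0533·524.9·0.52399·[1 + 0.0533·-0.85173/0.24179] = -11.906 m/s.
|v| = 11.906 m/s.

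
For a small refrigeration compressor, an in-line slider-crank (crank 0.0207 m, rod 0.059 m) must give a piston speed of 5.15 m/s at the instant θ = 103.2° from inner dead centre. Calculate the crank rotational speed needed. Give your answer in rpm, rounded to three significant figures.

2670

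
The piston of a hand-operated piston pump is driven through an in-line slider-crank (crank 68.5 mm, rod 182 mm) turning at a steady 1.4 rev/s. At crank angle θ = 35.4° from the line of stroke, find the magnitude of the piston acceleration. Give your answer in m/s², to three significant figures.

ω = 2π·1.4 = 8.796 rad/s
x(θ) = r cosθ + √(L² − r² sin²θ); with ω constant, a = ω²·d²x/dθ².
d²x/dθ² = −r cosθ − r²(cos2θ)/√u − r⁴ sin²2θ/(4u^{3/2}),  u = L² − r² sin²θ = 0.0315494 m².
Substituting r = 0.0685 m, L = 0.182 m, θ = 35.4°: d²x/dθ² = -0.0654 m.
a = ω²·d²x/dθ² = (8.796)²·(-0.0654) = -5.0605 m/s²;  |a| = 5.0605 m/s².

5.06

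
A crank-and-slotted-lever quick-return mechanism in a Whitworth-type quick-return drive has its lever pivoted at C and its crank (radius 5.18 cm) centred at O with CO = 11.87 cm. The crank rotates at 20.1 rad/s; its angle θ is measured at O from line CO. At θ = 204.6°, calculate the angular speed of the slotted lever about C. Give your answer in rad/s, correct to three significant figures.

ω = 20.1 rad/s
Crank pin A relative to C: A = (d + r cosθ, r sinθ); lever angle φ = atan2(r sinθ, d + r cosθ).
Differentiating tanφ: φ̇ = rω(d cosθ + r)/(d² + r² + 2dr cosθ).
d² + r² + 2dr cosθ = |CA|² = 0.00559176 m²;  d cosθ + r = -0.056126 m.
|ω_lever| = |0.0518·20.1·-0.056126| / 0.00559176 = 10.451 rad/s.

10.5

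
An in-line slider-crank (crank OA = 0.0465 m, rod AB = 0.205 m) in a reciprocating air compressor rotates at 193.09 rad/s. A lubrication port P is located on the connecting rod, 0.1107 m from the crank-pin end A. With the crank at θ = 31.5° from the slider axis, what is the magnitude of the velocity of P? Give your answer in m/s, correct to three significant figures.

ω = 193.1 rad/s.  Crank-pin speed |V_A| = rω = 8.9787 m/s, perpendicular to OA.
Rod angle: sinφ = −(r/L) sinθ ⇒ φ = -6.807°; ω_rod = −rω cosθ/√(L²−r²sin²θ) = -37.609 rad/s.
V_P = V_A + ω_rod × AP, with AP = 0.1107 m along the rod.
Components: V_Px = −rω sinθ − a·ω_rod·sinφ = -5.1848 m/s;  V_Py = rω cosθ + a·ω_rod·cosφ = +3.5216 m/s.
|V_P| = √(V_Px² + V_Py²) = 6.2676 m/s.

6.27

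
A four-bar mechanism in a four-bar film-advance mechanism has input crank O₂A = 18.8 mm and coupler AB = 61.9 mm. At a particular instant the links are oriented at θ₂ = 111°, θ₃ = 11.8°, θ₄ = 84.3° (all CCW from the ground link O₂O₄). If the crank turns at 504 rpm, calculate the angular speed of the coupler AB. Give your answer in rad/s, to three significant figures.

ω₂ = 52.78 rad/s (from 504 rpm).
Differentiating the loop-closure r₂e^{iθ₂}+r₃e^{iθ₃}=r₁+r₄e^{iθ₄} gives r₂ω₂e^{iθ₂}+r₃ω₃e^{iθ₃}=r₄ω₄e^{iθ₄}.
Eliminating the other unknown: ω₃ = r₂ω₂ sin(θ₄−θ₂) / [r₃ sin(θ₃−θ₄)].
Numerator sine = -0.44932; denominator sine = -0.95372.
Result = 0.0188·52.78·(-0.44932) / (0.0619·(-0.95372)) = +7.552 rad/s; magnitude 7.552 rad/s.

7.55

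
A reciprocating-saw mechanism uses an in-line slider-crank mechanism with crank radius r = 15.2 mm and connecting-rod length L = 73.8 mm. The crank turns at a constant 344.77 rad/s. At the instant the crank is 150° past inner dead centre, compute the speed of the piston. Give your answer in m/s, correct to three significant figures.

ω = 344.8 rad/s
For an in-line slider-crank, x = r cosθ + √(L² − r² sin²θ), so v = −rω sinθ·[1 + r cosθ/√(L² − r² sin²θ)].
With r = 0.0152 m, L = 0.0738 m, θ = 150°: √(L² − r² sin²θ) = 0.073408 m.
v = −0.0152·344.8·0.50000·[1 + 0.0152·-0.86603/0.073408] = -2.1504 m/s.
|v| = 2.1504 m/s.

2.15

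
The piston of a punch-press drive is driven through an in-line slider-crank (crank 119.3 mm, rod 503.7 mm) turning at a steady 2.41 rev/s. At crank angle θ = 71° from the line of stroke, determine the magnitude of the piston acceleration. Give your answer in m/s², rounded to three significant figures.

3.70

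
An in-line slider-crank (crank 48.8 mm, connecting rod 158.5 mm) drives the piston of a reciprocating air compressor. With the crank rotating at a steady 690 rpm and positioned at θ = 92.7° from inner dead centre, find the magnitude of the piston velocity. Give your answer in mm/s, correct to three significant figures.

ω = 2π·690/60 = 72.26 rad/s
For an in-line slider-crank, x = r cosθ + √(L² − r² sin²θ), so v = −rω sinθ·[1 + r cosθ/√(L² − r² sin²θ)].
With r = 0.0488 m, L = 0.1585 m, θ = 92.7°: √(L² − r² sin²θ) = 0.15082 m.
v = −0.0488·72.26·0.99889·[1 + 0.0488·-0.04711/0.15082] = -3.4685 m/s.
|v| = 3.4685 m/s = 3468.5 mm/s.

3470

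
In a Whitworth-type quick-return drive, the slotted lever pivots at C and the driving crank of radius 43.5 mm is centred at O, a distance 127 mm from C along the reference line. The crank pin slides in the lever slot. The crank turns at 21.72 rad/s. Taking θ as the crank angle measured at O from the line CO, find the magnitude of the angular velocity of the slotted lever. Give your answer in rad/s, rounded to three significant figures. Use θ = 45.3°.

4.87

ω = 21.72 rad/s
Crank pin A relative to C: A = (d + r cosθ, r sinθ); lever angle φ = atan2(r sinθ, d + r cosθ).
Differentiating tanφ: φ̇ = rω(d cosθ + r)/(d² + r² + 2dr cosθ).
d² + r² + 2dr cosθ = |CA|² = 0.0257931 m²;  d cosθ + r = +0.13283 m.
|ω_lever| = |0.0435·21.72·+0.13283| / 0.0257931 = 4.8657 rad/s.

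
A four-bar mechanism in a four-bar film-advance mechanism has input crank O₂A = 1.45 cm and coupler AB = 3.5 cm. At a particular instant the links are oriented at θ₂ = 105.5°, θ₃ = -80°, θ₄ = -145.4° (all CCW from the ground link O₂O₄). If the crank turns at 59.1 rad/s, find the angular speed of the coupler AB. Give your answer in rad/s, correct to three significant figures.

25.4

ω₂ = 59.1 rad/s
Differentiating the loop-closure r₂e^{iθ₂}+r₃e^{iθ₃}=r₁+r₄e^{iθ₄} gives r₂ω₂e^{iθ₂}+r₃ω₃e^{iθ₃}=r₄ω₄e^{iθ₄}.
Eliminating the other unknown: ω₃ = r₂ω₂ sin(θ₄−θ₂) / [r₃ sin(θ₃−θ₄)].
Numerator sine = +0.94495; denominator sine = +0.90924.
Result = 0.0145·59.1·(+0.94495) / (0.035·(+0.90924)) = +25.446 rad/s; magnitude 25.446 rad/s.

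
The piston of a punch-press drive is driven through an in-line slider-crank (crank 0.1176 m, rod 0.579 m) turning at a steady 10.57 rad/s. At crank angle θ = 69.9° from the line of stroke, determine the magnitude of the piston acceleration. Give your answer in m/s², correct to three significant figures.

ω = 10.57 rad/s
x(θ) = r cosθ + √(L² − r² sin²θ); with ω constant, a = ω²·d²x/dθ².
d²x/dθ² = −r cosθ − r²(cos2θ)/√u − r⁴ sin²2θ/(4u^{3/2}),  u = L² − r² sin²θ = 0.323045 m².
Substituting r = 0.1176 m, L = 0.579 m, θ = 69.9°: d²x/dθ² = -0.021938 m.
a = ω²·d²x/dθ² = (10.57)²·(-0.021938) = -2.451 m/s²;  |a| = 2.451 m/s².

2.45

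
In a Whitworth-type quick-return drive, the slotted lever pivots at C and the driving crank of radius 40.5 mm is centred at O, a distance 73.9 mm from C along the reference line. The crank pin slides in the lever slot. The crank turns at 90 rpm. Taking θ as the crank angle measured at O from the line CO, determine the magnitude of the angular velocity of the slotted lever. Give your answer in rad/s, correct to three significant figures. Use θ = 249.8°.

ω = 9.425 rad/s (from 90 rpm).
Crank pin A relative to C: A = (d + r cosθ, r sinθ); lever angle φ = atan2(r sinθ, d + r cosθ).
Differentiating tanφ: φ̇ = rω(d cosθ + r)/(d² + r² + 2dr cosθ).
d² + r² + 2dr cosθ = |CA|² = 0.00503454 m²;  d cosθ + r = +0.014982 m.
|ω_lever| = |0.0405·9.425·+0.014982| / 0.00503454 = 1.1359 rad/s.

1.14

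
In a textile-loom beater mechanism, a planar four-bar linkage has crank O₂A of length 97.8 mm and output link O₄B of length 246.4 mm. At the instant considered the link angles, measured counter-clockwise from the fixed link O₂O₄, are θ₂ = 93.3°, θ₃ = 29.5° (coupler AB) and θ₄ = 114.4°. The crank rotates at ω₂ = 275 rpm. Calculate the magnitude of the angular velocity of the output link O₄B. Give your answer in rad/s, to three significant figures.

ω₂ = 28.8 rad/s (from 275 rpm).
Differentiating the loop-closure r₂e^{iθ₂}+r₃e^{iθ₃}=r₁+r₄e^{iθ₄} gives r₂ω₂e^{iθ₂}+r₃ω₃e^{iθ₃}=r₄ω₄e^{iθ₄}.
Eliminating the other unknown: ω₄ = r₂ω₂ sin(θ₂−θ₃) / [r₄ sin(θ₄−θ₃)].
Numerator sine = +0.89726; denominator sine = +0.99604.
Result = 0.0978·28.8·(+0.89726) / (0.2464·(+0.99604)) = +10.297 rad/s; magnitude 10.297 rad/s.

10.3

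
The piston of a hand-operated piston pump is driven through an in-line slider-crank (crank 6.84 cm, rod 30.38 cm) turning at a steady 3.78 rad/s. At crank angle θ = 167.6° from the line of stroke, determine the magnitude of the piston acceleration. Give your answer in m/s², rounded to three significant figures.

ω = 3.78 rad/s
x(θ) = r cosθ + √(L² − r² sin²θ); with ω constant, a = ω²·d²x/dθ².
d²x/dθ² = −r cosθ − r²(cos2θ)/√u − r⁴ sin²2θ/(4u^{3/2}),  u = L² − r² sin²θ = 0.0920787 m².
Substituting r = 0.0684 m, L = 0.3038 m, θ = 167.6°: d²x/dθ² = +0.052774 m.
a = ω²·d²x/dθ² = (3.78)²·(+0.052774) = +0.75405 m/s²;  |a| = 0.75405 m/s².

0.754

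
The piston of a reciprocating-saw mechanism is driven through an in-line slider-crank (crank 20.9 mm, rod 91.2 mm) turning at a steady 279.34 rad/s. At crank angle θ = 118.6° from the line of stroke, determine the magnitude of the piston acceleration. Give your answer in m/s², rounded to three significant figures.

984

ω = 279.3 rad/s
x(θ) = r cosθ + √(L² − r² sin²θ); with ω constant, a = ω²·d²x/dθ².
d²x/dθ² = −r cosθ − r²(cos2θ)/√u − r⁴ sin²2θ/(4u^{3/2}),  u = L² − r² sin²θ = 0.00798072 m².
Substituting r = 0.0209 m, L = 0.0912 m, θ = 118.6°: d²x/dθ² = +0.012606 m.
a = ω²·d²x/dθ² = (279.3)²·(+0.012606) = +983.67 m/s²;  |a| = 983.67 m/s².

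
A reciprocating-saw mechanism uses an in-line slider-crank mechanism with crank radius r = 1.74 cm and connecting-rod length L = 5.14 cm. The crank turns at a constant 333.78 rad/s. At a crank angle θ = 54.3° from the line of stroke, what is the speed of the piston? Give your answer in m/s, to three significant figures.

5.69

ω = 333.8 rad/s
For an in-line slider-crank, x = r cosθ + √(L² − r² sin²θ), so v = −rω sinθ·[1 + r cosθ/√(L² − r² sin²θ)].
With r = 0.0174 m, L = 0.0514 m, θ = 54.3°: √(L² − r² sin²θ) = 0.04942 m.
v = −0.0174·333.8·0.81208·[1 + 0.0174·0.58354/0.04942] = -5.6854 m/s.
|v| = 5.6854 m/s.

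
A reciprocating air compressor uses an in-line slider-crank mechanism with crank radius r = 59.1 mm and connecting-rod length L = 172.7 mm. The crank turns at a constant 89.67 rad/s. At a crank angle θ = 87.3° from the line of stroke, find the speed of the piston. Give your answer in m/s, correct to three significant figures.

ω = 89.67 rad/s
For an in-line slider-crank, x = r cosθ + √(L² − r² sin²θ), so v = −rω sinθ·[1 + r cosθ/√(L² − r² sin²θ)].
With r = 0.0591 m, L = 0.1727 m, θ = 87.3°: √(L² − r² sin²θ) = 0.1623 m.
v = −0.0591·89.67·0.99889·[1 + 0.0591·0.04711/0.1623] = -5.3844 m/s.
|v| = 5.3844 m/s.

5.38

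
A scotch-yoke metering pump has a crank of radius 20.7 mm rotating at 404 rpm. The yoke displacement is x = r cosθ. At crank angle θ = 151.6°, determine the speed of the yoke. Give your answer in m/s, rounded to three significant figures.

ω = 42.31 rad/s (from 404 rpm).
x = r cosθ ⇒ ẋ = −rω sinθ.
|v| = rω|sinθ| = 0.0207·42.31·|sin 151.6°| = 0.41653 m/s.

0.417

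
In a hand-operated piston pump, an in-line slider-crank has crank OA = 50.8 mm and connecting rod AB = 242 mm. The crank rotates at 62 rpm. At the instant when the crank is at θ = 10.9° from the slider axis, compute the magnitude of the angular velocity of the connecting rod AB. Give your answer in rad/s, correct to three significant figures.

ω = 6.493 rad/s (converted from 62 rpm).
The rod makes angle φ with the slider axis where L sinφ = r sinθ; differentiating, L cosφ·φ̇ = r ω cosθ.
L cosφ = √(L² − r² sin²θ) = 0.24181 m.
|ω_rod| = r ω |cosθ| / √(L² − r² sin²θ) = 0.0508·6.493·0.98196/0.24181 = 1.3394 rad/s.

1.34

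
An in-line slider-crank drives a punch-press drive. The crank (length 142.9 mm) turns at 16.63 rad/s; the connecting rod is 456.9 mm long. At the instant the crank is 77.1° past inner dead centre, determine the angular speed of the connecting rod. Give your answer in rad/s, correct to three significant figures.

1.22

ω = 16.63 rad/s
The rod makes angle φ with the slider axis where L sinφ = r sinθ; differentiating, L cosφ·φ̇ = r ω cosθ.
L cosφ = √(L² − r² sin²θ) = 0.43515 m.
|ω_rod| = r ω |cosθ| / √(L² − r² sin²θ) = 0.1429·16.63·0.22325/0.43515 = 1.2192 rad/s.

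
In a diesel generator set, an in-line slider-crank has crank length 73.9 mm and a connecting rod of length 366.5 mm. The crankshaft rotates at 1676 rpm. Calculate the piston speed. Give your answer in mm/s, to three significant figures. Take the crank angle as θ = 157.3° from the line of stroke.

4070

ω = 2π·1676/60 = 175.5 rad/s
For an in-line slider-crank, x = r cosθ + √(L² − r² sin²θ), so v = −rω sinθ·[1 + r cosθ/√(L² − r² sin²θ)].
With r = 0.0739 m, L = 0.3665 m, θ = 157.3°: √(L² − r² sin²θ) = 0.36539 m.
v = −0.0739·175.5·0.38591·[1 + 0.0739·-0.92254/0.36539] = -4.0714 m/s.
|v| = 4.0714 m/s = 4071.4 mm/s.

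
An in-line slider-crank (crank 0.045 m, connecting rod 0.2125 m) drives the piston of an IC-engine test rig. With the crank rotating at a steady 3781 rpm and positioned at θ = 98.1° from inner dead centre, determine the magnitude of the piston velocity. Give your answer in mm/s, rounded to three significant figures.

ω = 2π·3781/60 = 395.9 rad/s
For an in-line slider-crank, x = r cosθ + √(L² − r² sin²θ), so v = −rω sinθ·[1 + r cosθ/√(L² − r² sin²θ)].
With r = 0.045 m, L = 0.2125 m, θ = 98.1°: √(L² − r² sin²θ) = 0.20778 m.
v = −0.045·395.9·0.99002·[1 + 0.045·-0.14090/0.20778] = -17.101 m/s.
|v| = 17.101 m/s = 17101 mm/s.

17100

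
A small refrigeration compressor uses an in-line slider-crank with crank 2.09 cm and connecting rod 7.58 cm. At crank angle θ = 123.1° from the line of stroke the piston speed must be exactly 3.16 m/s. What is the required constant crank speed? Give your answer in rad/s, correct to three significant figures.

214

For an in-line slider-crank, |v_piston| = rω|sinθ|·[1 + r cosθ/√(L² − r² sin²θ)].
With r = 0.0209 m, L = 0.0758 m, θ = 123.1°: the bracketed kinematic factor |dx/dθ| = 0.014799 m.
ω = v/|dx/dθ| = 3.16/0.014799 = 213.53 rad/s.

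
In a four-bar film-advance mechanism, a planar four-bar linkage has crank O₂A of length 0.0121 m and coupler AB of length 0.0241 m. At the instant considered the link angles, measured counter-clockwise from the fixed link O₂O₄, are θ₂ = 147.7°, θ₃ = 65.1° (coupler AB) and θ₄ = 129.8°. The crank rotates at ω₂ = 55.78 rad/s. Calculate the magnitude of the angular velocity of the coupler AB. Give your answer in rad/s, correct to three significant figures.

9.52

ω₂ = 55.78 rad/s
Differentiating the loop-closure r₂e^{iθ₂}+r₃e^{iθ₃}=r₁+r₄e^{iθ₄} gives r₂ω₂e^{iθ₂}+r₃ω₃e^{iθ₃}=r₄ω₄e^{iθ₄}.
Eliminating the other unknown: ω₃ = r₂ω₂ sin(θ₄−θ₂) / [r₃ sin(θ₃−θ₄)].
Numerator sine = -0.30736; denominator sine = -0.90408.
Result = 0.0121·55.78·(-0.30736) / (0.0241·(-0.90408)) = +9.521 rad/s; magnitude 9.521 rad/s.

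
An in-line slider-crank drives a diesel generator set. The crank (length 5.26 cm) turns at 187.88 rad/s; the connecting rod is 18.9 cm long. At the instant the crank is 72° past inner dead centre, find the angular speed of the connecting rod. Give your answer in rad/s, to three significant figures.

ω = 187.9 rad/s
The rod makes angle φ with the slider axis where L sinφ = r sinθ; differentiating, L cosφ·φ̇ = r ω cosθ.
L cosφ = √(L² − r² sin²θ) = 0.18226 m.
|ω_rod| = r ω |cosθ| / √(L² − r² sin²θ) = 0.0526·187.9·0.30902/0.18226 = 16.756 rad/s.

16.8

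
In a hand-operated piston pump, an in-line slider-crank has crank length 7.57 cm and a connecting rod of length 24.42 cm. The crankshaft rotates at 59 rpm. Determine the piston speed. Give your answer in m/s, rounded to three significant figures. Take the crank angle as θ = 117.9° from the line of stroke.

ω = 2π·59/60 = 6.178 rad/s
For an in-line slider-crank, x = r cosθ + √(L² − r² sin²θ), so v = −rω sinθ·[1 + r cosθ/√(L² − r² sin²θ)].
With r = 0.0757 m, L = 0.2442 m, θ = 117.9°: √(L² − r² sin²θ) = 0.23486 m.
v = −0.0757·6.178·0.88377·[1 + 0.0757·-0.46793/0.23486] = -0.351 m/s.
|v| = 0.351 m/s.

0.351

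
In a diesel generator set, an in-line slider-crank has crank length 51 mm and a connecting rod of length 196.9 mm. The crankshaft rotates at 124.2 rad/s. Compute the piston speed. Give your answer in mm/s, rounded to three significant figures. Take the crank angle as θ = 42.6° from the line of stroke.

5120

ω = 124.2 rad/s
For an in-line slider-crank, x = r cosθ + √(L² − r² sin²θ), so v = −rω sinθ·[1 + r cosθ/√(L² − r² sin²θ)].
With r = 0.051 m, L = 0.1969 m, θ = 42.6°: √(L² − r² sin²θ) = 0.19385 m.
v = −0.051·124.2·0.67688·[1 + 0.051·0.73610/0.19385] = -5.1178 m/s.
|v| = 5.1178 m/s = 5117.8 mm/s.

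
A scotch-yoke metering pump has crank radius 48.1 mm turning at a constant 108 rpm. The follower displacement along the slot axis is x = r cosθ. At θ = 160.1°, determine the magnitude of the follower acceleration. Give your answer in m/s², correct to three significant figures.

5.79

ω = 11.31 rad/s (from 108 rpm).
x = r cosθ ⇒ ẍ = −rω² cosθ (ω constant).
|a| = rω²|cosθ| = 0.0481·(11.31)²·|cos 160.1°| = 5.7851 m/s².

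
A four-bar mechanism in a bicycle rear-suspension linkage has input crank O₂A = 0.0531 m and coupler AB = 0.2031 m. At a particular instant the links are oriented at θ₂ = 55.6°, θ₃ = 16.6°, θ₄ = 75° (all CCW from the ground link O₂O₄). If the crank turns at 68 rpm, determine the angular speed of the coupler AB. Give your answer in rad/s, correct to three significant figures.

ω₂ = 7.121 rad/s (from 68 rpm).
Differentiating the loop-closure r₂e^{iθ₂}+r₃e^{iθ₃}=r₁+r₄e^{iθ₄} gives r₂ω₂e^{iθ₂}+r₃ω₃e^{iθ₃}=r₄ω₄e^{iθ₄}.
Eliminating the other unknown: ω₃ = r₂ω₂ sin(θ₄−θ₂) / [r₃ sin(θ₃−θ₄)].
Numerator sine = +0.33216; denominator sine = -0.85173.
Result = 0.0531·7.121·(+0.33216) / (0.2031·(-0.85173)) = -0.72606 rad/s; magnitude 0.72606 rad/s.

0.726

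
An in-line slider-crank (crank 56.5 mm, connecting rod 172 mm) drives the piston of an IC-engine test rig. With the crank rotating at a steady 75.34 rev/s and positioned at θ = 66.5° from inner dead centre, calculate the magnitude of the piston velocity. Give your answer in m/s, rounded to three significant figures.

ω = 2π·75.3 = 473.4 rad/s
For an in-line slider-crank, x = r cosθ + √(L² − r² sin²θ), so v = −rω sinθ·[1 + r cosθ/√(L² − r² sin²θ)].
With r = 0.0565 m, L = 0.172 m, θ = 66.5°: √(L² − r² sin²θ) = 0.16401 m.
v = −0.0565·473.4·0.91706·[1 + 0.0565·0.39875/0.16401] = -27.897 m/s.
|v| = 27.897 m/s.

27.9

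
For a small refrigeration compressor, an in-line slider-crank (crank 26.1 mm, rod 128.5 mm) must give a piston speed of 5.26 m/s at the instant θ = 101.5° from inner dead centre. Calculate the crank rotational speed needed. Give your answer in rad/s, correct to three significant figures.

For an in-line slider-crank, |v_piston| = rω|sinθ|·[1 + r cosθ/√(L² − r² sin²θ)].
With r = 0.0261 m, L = 0.1285 m, θ = 101.5°: the bracketed kinematic factor |dx/dθ| = 0.024519 m.
ω = v/|dx/dθ| = 5.26/0.024519 = 214.53 rad/s.

215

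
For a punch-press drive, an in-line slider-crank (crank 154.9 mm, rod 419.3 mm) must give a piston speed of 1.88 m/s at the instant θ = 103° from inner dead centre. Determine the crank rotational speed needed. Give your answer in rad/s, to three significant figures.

For an in-line slider-crank, |v_piston| = rω|sinθ|·[1 + r cosθ/√(L² − r² sin²θ)].
With r = 0.1549 m, L = 0.4193 m, θ = 103°: the bracketed kinematic factor |dx/dθ| = 0.13749 m.
ω = v/|dx/dθ| = 1.88/0.13749 = 13.674 rad/s.

13.7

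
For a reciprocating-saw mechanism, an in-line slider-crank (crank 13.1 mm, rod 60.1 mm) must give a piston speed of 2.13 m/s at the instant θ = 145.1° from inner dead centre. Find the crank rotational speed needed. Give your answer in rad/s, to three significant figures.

For an in-line slider-crank, |v_piston| = rω|sinθ|·[1 + r cosθ/√(L² − r² sin²θ)].
With r = 0.0131 m, L = 0.0601 m, θ = 145.1°: the bracketed kinematic factor |dx/dθ| = 0.0061447 m.
ω = v/|dx/dθ| = 2.13/0.0061447 = 346.64 rad/s.

347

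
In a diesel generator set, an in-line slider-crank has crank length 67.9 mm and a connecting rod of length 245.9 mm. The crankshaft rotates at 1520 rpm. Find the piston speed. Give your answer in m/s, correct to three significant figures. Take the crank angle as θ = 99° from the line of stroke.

10.2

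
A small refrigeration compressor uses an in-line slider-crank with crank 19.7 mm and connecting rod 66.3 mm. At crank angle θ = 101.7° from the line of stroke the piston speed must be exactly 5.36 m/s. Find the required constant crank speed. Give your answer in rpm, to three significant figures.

For an in-line slider-crank, |v_piston| = rω|sinθ|·[1 + r cosθ/√(L² − r² sin²θ)].
With r = 0.0197 m, L = 0.0663 m, θ = 101.7°: the bracketed kinematic factor |dx/dθ| = 0.018076 m.
ω = v/|dx/dθ| = 5.36/0.018076 = 296.53 rad/s.
N = 60ω/(2π) = 2831.6 rpm.

2830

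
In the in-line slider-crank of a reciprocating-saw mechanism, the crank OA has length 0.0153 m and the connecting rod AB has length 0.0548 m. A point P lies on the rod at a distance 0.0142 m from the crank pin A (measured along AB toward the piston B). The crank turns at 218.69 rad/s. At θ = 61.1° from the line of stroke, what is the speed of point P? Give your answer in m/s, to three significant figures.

ω = 218.7 rad/s.  Crank-pin speed |V_A| = rω = 3.346 m/s, perpendicular to OA.
Rod angle: sinφ = −(r/L) sinθ ⇒ φ = -14.148°; ω_rod = −rω cosθ/√(L²−r²sin²θ) = -30.431 rad/s.
V_P = V_A + ω_rod × AP, with AP = 0.0142 m along the rod.
Components: V_Px = −rω sinθ − a·ω_rod·sinφ = -3.0349 m/s;  V_Py = rω cosθ + a·ω_rod·cosφ = +1.198 m/s.
|V_P| = √(V_Px² + V_Py²) = 3.2628 m/s.

3.26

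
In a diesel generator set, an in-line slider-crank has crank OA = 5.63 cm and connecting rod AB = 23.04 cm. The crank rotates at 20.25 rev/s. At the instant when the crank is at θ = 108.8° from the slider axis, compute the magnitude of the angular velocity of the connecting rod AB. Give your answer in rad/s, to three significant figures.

10.3

ω = 127.2 rad/s (converted from 20.25 rev/s).
The rod makes angle φ with the slider axis where L sinφ = r sinθ; differentiating, L cosφ·φ̇ = r ω cosθ.
L cosφ = √(L² − r² sin²θ) = 0.22415 m.
|ω_rod| = r ω |cosθ| / √(L² − r² sin²θ) = 0.0563·127.2·0.32227/0.22415 = 10.299 rad/s.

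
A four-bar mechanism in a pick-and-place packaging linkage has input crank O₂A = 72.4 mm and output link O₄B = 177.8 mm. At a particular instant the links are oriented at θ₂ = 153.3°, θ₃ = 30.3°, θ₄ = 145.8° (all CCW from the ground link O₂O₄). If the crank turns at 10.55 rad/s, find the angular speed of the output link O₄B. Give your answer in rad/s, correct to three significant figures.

3.99

ω₂ = 10.55 rad/s
Differentiating the loop-closure r₂e^{iθ₂}+r₃e^{iθ₃}=r₁+r₄e^{iθ₄} gives r₂ω₂e^{iθ₂}+r₃ω₃e^{iθ₃}=r₄ω₄e^{iθ₄}.
Eliminating the other unknown: ω₄ = r₂ω₂ sin(θ₂−θ₃) / [r₄ sin(θ₄−θ₃)].
Numerator sine = +0.83867; denominator sine = +0.90259.
Result = 0.0724·10.55·(+0.83867) / (0.1778·(+0.90259)) = +3.9917 rad/s; magnitude 3.9917 rad/s.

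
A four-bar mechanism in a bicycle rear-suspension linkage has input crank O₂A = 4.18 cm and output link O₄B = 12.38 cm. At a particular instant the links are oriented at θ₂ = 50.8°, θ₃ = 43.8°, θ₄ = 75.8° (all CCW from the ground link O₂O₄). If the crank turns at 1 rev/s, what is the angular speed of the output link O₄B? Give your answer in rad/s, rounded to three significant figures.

ω₂ = 6.283 rad/s (from 1 rev/s).
Differentiating the loop-closure r₂e^{iθ₂}+r₃e^{iθ₃}=r₁+r₄e^{iθ₄} gives r₂ω₂e^{iθ₂}+r₃ω₃e^{iθ₃}=r₄ω₄e^{iθ₄}.
Eliminating the other unknown: ω₄ = r₂ω₂ sin(θ₂−θ₃) / [r₄ sin(θ₄−θ₃)].
Numerator sine = +0.12187; denominator sine = +0.52992.
Result = 0.0418·6.283·(+0.12187) / (0.1238·(+0.52992)) = +0.48789 rad/s; magnitude 0.48789 rad/s.

0.488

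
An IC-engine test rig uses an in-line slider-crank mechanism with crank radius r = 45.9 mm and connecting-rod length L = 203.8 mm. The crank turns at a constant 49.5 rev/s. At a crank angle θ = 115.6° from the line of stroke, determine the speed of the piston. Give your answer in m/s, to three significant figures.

11.6

ω = 2π·49.5 = 311 rad/s
For an in-line slider-crank, x = r cosθ + √(L² − r² sin²θ), so v = −rω sinθ·[1 + r cosθ/√(L² − r² sin²θ)].
With r = 0.0459 m, L = 0.2038 m, θ = 115.6°: √(L² − r² sin²θ) = 0.19955 m.
v = −0.0459·311·0.90183·[1 + 0.0459·-0.43209/0.19955] = -11.595 m/s.
|v| = 11.595 m/s.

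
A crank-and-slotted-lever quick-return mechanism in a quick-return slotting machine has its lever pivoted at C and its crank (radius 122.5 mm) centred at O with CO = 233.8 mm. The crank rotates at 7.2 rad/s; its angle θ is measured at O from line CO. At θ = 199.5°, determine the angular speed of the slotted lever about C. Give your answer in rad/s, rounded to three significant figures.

ω = 7.2 rad/s
Crank pin A relative to C: A = (d + r cosθ, r sinθ); lever angle φ = atan2(r sinθ, d + r cosθ).
Differentiating tanφ: φ̇ = rω(d cosθ + r)/(d² + r² + 2dr cosθ).
d² + r² + 2dr cosθ = |CA|² = 0.0156732 m²;  d cosθ + r = -0.09789 m.
|ω_lever| = |0.1225·7.2·-0.09789| / 0.0156732 = 5.5087 rad/s.

5.51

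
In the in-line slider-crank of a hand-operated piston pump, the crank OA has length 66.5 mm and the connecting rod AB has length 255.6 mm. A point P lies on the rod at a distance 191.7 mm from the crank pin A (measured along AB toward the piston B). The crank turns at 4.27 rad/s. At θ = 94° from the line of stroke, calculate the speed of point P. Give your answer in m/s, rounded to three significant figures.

0.279

ω = 4.27 rad/s.  Crank-pin speed |V_A| = rω = 0.28396 m/s, perpendicular to OA.
Rod angle: sinφ = −(r/L) sinθ ⇒ φ = -15.043°; ω_rod = −rω cosθ/√(L²−r²sin²θ) = +0.080245 rad/s.
V_P = V_A + ω_rod × AP, with AP = 0.1917 m along the rod.
Components: V_Px = −rω sinθ − a·ω_rod·sinφ = -0.27927 m/s;  V_Py = rω cosθ + a·ω_rod·cosφ = -0.0049519 m/s.
|V_P| = √(V_Px² + V_Py²) = 0.27931 m/s.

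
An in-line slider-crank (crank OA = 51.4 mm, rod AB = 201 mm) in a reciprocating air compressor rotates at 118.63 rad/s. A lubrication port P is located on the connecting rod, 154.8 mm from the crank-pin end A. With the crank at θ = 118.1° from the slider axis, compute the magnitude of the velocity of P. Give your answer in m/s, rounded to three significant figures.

4.91

ω = 118.6 rad/s.  Crank-pin speed |V_A| = rω = 6.0976 m/s, perpendicular to OA.
Rod angle: sinφ = −(r/L) sinθ ⇒ φ = -13.037°; ω_rod = −rω cosθ/√(L²−r²sin²θ) = +14.667 rad/s.
V_P = V_A + ω_rod × AP, with AP = 0.1548 m along the rod.
Components: V_Px = −rω sinθ − a·ω_rod·sinφ = -4.8667 m/s;  V_Py = rω cosθ + a·ω_rod·cosφ = -0.66014 m/s.
|V_P| = √(V_Px² + V_Py²) = 4.9113 m/s.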